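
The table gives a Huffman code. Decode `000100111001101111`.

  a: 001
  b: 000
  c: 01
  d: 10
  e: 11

Read left to right; each codeword is recognised as soon as it completes (prefix code):
  000→b | 10→d | 01→c | 11→e | 001→a | 10→d | 11→e | 11→e
Decoded message: bdceadee

bdceadee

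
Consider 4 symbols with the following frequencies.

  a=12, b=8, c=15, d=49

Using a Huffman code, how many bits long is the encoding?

139

Merge the two smallest weights repeatedly:
combine b(8), a(12) → 20
combine c(15), 20 → 35
combine 35, d(49) → 84
The encoded length is the sum of every internal node's weight: 20 + 35 + 84 = 139 bits.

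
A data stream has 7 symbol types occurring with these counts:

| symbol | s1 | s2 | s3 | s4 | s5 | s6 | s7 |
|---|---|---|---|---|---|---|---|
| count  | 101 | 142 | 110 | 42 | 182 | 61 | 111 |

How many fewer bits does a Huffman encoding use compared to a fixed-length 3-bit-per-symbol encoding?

Fixed-length: 3 bits × 749 symbols = 2247 bits.
Huffman merges:
merge s4(42) and s6(61): 103
merge s1(101) and 103: 204
merge s3(110) and s7(111): 221
merge s2(142) and s5(182): 324
merge 204 and 221: 425
merge 324 and 425: 749
Huffman total = 103 + 204 + 221 + 324 + 425 + 749 = 2026 bits.
Saving = 2247 − 2026 = 221 bits.

221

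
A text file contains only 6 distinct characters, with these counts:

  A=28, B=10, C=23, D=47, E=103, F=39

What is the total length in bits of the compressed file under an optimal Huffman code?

577

Merge the two smallest weights repeatedly:
merge B(10) and C(23): 33
merge A(28) and 33: 61
merge F(39) and D(47): 86
merge 61 and 86: 147
merge E(103) and 147: 250
The encoded length is the sum of every internal node's weight: 33 + 61 + 86 + 147 + 250 = 577 bits.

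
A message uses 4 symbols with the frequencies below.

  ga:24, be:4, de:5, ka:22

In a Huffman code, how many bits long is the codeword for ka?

2

Huffman merges, smallest pair first:
combine be(4), de(5) → 9
combine 9, ka(22) → 31
combine ga(24), 31 → 55
ka's leaf is at depth 2, giving a 2-bit codeword.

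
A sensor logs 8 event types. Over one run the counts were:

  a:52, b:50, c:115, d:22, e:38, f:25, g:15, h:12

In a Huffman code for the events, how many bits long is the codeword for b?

3

Huffman merges, smallest pair first:
merge h(12) and g(15): 27
merge d(22) and f(25): 47
merge 27 and e(38): 65
merge 47 and b(50): 97
merge a(52) and 65: 117
merge 97 and c(115): 212
merge 117 and 212: 329
The subtree containing b is merged 3 times, so code length = 3.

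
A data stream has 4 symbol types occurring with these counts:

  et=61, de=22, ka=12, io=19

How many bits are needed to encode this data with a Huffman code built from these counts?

198

Merge the two smallest weights repeatedly:
combine ka(12), io(19) → 31
combine de(22), 31 → 53
combine 53, et(61) → 114
Each symbol's bit-cost is frequency × depth; summing gives 198 bits (equivalently 31 + 53 + 114).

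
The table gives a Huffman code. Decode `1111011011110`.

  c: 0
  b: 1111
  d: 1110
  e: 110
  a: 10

bcebc

Read left to right; each codeword is recognised as soon as it completes (prefix code):
  1111→b | 0→c | 110→e | 1111→b | 0→c
Decoded message: bcebc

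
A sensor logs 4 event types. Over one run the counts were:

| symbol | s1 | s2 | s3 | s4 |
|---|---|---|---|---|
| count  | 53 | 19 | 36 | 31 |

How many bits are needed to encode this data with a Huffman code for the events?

275

Build the Huffman tree bottom-up:
merge s2(19) and s4(31): 50
merge s3(36) and 50: 86
merge s1(53) and 86: 139
Total encoded bits = sum of merged weights = 50 + 86 + 139 = 275.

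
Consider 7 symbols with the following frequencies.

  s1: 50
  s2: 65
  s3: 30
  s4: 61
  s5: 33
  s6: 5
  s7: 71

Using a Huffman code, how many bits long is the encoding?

844

Merge the two smallest weights repeatedly:
s6(5) + s3(30) → 35
s5(33) + 35 → 68
s1(50) + s4(61) → 111
s2(65) + 68 → 133
s7(71) + 111 → 182
133 + 182 → 315
The encoded length is the sum of every internal node's weight: 35 + 68 + 111 + 133 + 182 + 315 = 844 bits.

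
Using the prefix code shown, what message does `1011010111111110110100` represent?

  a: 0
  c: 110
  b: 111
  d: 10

dcdbbccda

Read left to right; each codeword is recognised as soon as it completes (prefix code):
  10→d | 110→c | 10→d | 111→b | 111→b | 110→c | 110→c | 10→d | 0→a
Decoded message: dcdbbccda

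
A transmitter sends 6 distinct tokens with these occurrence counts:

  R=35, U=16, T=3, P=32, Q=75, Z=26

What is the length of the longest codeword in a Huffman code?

Merge the two lowest-weight nodes at each step:
combine T(3), U(16) → 19
combine 19, Z(26) → 45
combine P(32), R(35) → 67
combine 45, 67 → 112
combine Q(75), 112 → 187
Maximum depth reached is 4.

4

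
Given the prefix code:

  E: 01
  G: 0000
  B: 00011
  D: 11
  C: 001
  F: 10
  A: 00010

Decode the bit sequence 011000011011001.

Read left to right; each codeword is recognised as soon as it completes (prefix code):
  01→E | 10→F | 00011→B | 01→E | 10→F | 01→E
Decoded message: EFBEFE

EFBEFE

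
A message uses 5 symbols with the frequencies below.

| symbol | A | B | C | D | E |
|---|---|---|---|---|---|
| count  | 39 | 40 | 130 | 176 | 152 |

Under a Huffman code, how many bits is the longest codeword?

Merge the two lowest-weight nodes at each step:
merge A(39) and B(40): 79
merge 79 and C(130): 209
merge E(152) and D(176): 328
merge 209 and 328: 537
Maximum depth reached is 3.

3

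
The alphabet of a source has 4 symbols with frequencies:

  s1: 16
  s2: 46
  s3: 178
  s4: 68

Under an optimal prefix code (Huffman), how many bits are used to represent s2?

Build the tree from the bottom:
combine s1(16), s2(46) → 62
combine 62, s4(68) → 130
combine 130, s3(178) → 308
The subtree containing s2 is merged 3 times, so code length = 3.

3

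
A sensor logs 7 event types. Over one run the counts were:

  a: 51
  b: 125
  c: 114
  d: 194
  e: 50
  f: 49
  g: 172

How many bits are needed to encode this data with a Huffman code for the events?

Merge the two smallest weights repeatedly:
merge f(49) and e(50): 99
merge a(51) and 99: 150
merge c(114) and b(125): 239
merge 150 and g(172): 322
merge d(194) and 239: 433
merge 322 and 433: 755
Total encoded bits = sum of merged weights = 99 + 150 + 239 + 322 + 433 + 755 = 1998.

1998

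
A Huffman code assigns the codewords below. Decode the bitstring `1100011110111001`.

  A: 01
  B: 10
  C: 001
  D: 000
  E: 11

EDEEAEC

Read left to right; each codeword is recognised as soon as it completes (prefix code):
  11→E | 000→D | 11→E | 11→E | 01→A | 11→E | 001→C
Decoded message: EDEEAEC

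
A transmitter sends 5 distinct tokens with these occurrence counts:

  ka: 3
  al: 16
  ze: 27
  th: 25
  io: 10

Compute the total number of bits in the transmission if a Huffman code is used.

175

Build the Huffman tree bottom-up:
combine ka(3), io(10) → 13
combine 13, al(16) → 29
combine th(25), ze(27) → 52
combine 29, 52 → 81
Total encoded bits = sum of merged weights = 13 + 29 + 52 + 81 = 175.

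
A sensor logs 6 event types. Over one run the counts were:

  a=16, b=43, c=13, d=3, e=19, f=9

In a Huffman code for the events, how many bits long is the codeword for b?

1

Repeatedly merge the two smallest:
d(3) + f(9) → 12
12 + c(13) → 25
a(16) + e(19) → 35
25 + 35 → 60
b(43) + 60 → 103
b sits one level below the root: a 1-bit codeword.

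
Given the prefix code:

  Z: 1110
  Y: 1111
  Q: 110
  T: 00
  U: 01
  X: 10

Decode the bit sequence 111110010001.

Read left to right; each codeword is recognised as soon as it completes (prefix code):
  1111→Y | 10→X | 01→U | 00→T | 01→U
Decoded message: YXUTU

YXUTU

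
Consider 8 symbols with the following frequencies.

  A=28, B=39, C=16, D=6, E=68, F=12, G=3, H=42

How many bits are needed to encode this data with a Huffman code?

Merge the two smallest weights repeatedly:
combine G(3), D(6) → 9
combine 9, F(12) → 21
combine C(16), 21 → 37
combine A(28), 37 → 65
combine B(39), H(42) → 81
combine 65, E(68) → 133
combine 81, 133 → 214
The encoded length is the sum of every internal node's weight: 9 + 21 + 37 + 65 + 81 + 133 + 214 = 560 bits.

560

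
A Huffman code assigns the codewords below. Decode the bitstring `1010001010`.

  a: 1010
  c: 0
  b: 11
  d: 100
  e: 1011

acca

Read left to right; each codeword is recognised as soon as it completes (prefix code):
  1010→a | 0→c | 0→c | 1010→a
Decoded message: acca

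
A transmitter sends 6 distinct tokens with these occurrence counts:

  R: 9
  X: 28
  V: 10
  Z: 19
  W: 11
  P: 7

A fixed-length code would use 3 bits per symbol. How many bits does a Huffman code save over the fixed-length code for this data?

Fixed-length: 3 bits × 84 symbols = 252 bits.
Huffman merges:
P(7) + R(9) → 16
V(10) + W(11) → 21
16 + Z(19) → 35
21 + X(28) → 49
35 + 49 → 84
Huffman total = 16 + 21 + 35 + 49 + 84 = 205 bits.
Saving = 252 − 205 = 47 bits.

47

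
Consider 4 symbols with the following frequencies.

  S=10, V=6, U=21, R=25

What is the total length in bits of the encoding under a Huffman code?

Build the Huffman tree bottom-up:
combine V(6), S(10) → 16
combine 16, U(21) → 37
combine R(25), 37 → 62
Each symbol's bit-cost is frequency × depth; summing gives 115 bits (equivalently 16 + 37 + 62).

115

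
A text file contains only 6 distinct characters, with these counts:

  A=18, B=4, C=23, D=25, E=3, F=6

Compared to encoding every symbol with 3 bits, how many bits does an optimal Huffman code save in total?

59

Fixed-length: 3 bits × 79 symbols = 237 bits.
Huffman merges:
E(3) + B(4) → 7
F(6) + 7 → 13
13 + A(18) → 31
C(23) + D(25) → 48
31 + 48 → 79
Huffman total = 7 + 13 + 31 + 48 + 79 = 178 bits.
Saving = 237 − 178 = 59 bits.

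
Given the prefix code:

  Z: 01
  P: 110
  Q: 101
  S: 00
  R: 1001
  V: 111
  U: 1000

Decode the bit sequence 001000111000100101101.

Read left to right; each codeword is recognised as soon as it completes (prefix code):
  00→S | 1000→U | 111→V | 00→S | 01→Z | 00→S | 101→Q | 101→Q
Decoded message: SUVSZSQQ

SUVSZSQQ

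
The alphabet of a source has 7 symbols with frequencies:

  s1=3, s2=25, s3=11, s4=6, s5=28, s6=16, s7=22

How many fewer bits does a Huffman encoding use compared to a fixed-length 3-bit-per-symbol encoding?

46

Fixed-length: 3 bits × 111 symbols = 333 bits.
Huffman merges:
merge s1(3) and s4(6): 9
merge 9 and s3(11): 20
merge s6(16) and 20: 36
merge s7(22) and s2(25): 47
merge s5(28) and 36: 64
merge 47 and 64: 111
Huffman total = 9 + 20 + 36 + 47 + 64 + 111 = 287 bits.
Saving = 333 − 287 = 46 bits.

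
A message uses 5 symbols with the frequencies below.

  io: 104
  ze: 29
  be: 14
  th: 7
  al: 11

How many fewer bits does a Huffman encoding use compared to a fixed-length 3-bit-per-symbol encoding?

Fixed-length: 3 bits × 165 symbols = 495 bits.
Huffman merges:
th(7) + al(11) → 18
be(14) + 18 → 32
ze(29) + 32 → 61
61 + io(104) → 165
Huffman total = 18 + 32 + 61 + 165 = 276 bits.
Saving = 495 − 276 = 219 bits.

219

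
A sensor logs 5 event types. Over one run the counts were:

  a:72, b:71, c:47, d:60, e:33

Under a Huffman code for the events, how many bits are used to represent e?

3

Huffman merges, smallest pair first:
e(33) + c(47) → 80
d(60) + b(71) → 131
a(72) + 80 → 152
131 + 152 → 283
e sits 3 levels below the root, so its codeword is 3 bits.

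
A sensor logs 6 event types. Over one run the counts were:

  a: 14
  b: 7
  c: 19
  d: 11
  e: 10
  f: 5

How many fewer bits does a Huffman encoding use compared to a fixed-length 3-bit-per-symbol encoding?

Fixed-length: 3 bits × 66 symbols = 198 bits.
Huffman merges:
merge f(5) and b(7): 12
merge e(10) and d(11): 21
merge 12 and a(14): 26
merge c(19) and 21: 40
merge 26 and 40: 66
Huffman total = 12 + 21 + 26 + 40 + 66 = 165 bits.
Saving = 198 − 165 = 33 bits.

33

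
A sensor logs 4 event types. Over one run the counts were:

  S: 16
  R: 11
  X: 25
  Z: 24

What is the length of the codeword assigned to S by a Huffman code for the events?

2

Repeatedly merge the two smallest:
R(11) + S(16) → 27
Z(24) + X(25) → 49
27 + 49 → 76
S's leaf is at depth 2, giving a 2-bit codeword.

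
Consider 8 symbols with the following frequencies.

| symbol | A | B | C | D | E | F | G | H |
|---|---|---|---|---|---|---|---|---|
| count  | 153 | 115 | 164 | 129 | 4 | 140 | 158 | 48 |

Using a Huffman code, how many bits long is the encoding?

Build the Huffman tree bottom-up:
E(4) + H(48) → 52
52 + B(115) → 167
D(129) + F(140) → 269
A(153) + G(158) → 311
C(164) + 167 → 331
269 + 311 → 580
331 + 580 → 911
Total encoded bits = sum of merged weights = 52 + 167 + 269 + 311 + 331 + 580 + 911 = 2621.

2621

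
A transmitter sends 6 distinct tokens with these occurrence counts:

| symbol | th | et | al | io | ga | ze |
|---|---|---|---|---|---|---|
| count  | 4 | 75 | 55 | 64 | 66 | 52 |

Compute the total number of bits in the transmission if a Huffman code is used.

799

Build the Huffman tree bottom-up:
combine th(4), ze(52) → 56
combine al(55), 56 → 111
combine io(64), ga(66) → 130
combine et(75), 111 → 186
combine 130, 186 → 316
Total encoded bits = sum of merged weights = 56 + 111 + 130 + 186 + 316 = 799.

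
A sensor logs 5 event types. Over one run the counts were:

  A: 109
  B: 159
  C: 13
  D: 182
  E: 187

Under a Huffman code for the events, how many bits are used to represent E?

Repeatedly merge the two smallest:
C(13) + A(109) → 122
122 + B(159) → 281
D(182) + E(187) → 369
281 + 369 → 650
The subtree containing E is merged 2 times, so code length = 2.

2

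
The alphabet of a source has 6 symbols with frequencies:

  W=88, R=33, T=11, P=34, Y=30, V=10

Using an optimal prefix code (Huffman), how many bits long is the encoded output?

Build the Huffman tree bottom-up:
merge V(10) and T(11): 21
merge 21 and Y(30): 51
merge R(33) and P(34): 67
merge 51 and 67: 118
merge W(88) and 118: 206
The encoded length is the sum of every internal node's weight: 21 + 51 + 67 + 118 + 206 = 463 bits.

463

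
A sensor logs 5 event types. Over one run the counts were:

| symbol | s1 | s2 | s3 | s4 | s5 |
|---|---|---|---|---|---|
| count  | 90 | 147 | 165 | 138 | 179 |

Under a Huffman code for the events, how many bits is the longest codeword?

Merge the two lowest-weight nodes at each step:
s1(90) + s4(138) → 228
s2(147) + s3(165) → 312
s5(179) + 228 → 407
312 + 407 → 719
Maximum depth reached is 3.

3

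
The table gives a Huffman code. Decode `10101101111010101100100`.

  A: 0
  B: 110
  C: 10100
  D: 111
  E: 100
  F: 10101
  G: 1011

Read left to right; each codeword is recognised as soon as it completes (prefix code):
  10101→F | 1011→G | 110→B | 10101→F | 100→E | 100→E
Decoded message: FGBFEE

FGBFEE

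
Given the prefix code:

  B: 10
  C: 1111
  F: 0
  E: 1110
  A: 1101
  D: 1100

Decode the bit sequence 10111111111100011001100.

Read left to right; each codeword is recognised as soon as it completes (prefix code):
  10→B | 1111→C | 1111→C | 1100→D | 0→F | 1100→D | 1100→D
Decoded message: BCCDFDD

BCCDFDD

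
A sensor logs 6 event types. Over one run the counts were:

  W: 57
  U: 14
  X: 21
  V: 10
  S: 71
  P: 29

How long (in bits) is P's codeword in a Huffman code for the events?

Huffman merges, smallest pair first:
combine V(10), U(14) → 24
combine X(21), 24 → 45
combine P(29), 45 → 74
combine W(57), S(71) → 128
combine 74, 128 → 202
P sits 2 levels below the root, so its codeword is 2 bits.

2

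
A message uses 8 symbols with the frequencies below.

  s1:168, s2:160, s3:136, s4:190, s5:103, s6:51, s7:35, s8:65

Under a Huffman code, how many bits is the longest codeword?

Merge the two lowest-weight nodes at each step:
combine s7(35), s6(51) → 86
combine s8(65), 86 → 151
combine s5(103), s3(136) → 239
combine 151, s2(160) → 311
combine s1(168), s4(190) → 358
combine 239, 311 → 550
combine 358, 550 → 908
The rarest symbols sit at the bottom; the longest codeword is 5 bits.

5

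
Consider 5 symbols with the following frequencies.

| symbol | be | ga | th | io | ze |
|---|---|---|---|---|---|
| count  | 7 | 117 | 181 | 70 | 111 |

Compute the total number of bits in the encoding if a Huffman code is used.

Build the Huffman tree bottom-up:
combine be(7), io(70) → 77
combine 77, ze(111) → 188
combine ga(117), th(181) → 298
combine 188, 298 → 486
The encoded length is the sum of every internal node's weight: 77 + 188 + 298 + 486 = 1049 bits.

1049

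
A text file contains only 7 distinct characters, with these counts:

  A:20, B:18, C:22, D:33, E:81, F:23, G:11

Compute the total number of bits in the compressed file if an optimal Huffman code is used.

533

Merge the two smallest weights repeatedly:
combine G(11), B(18) → 29
combine A(20), C(22) → 42
combine F(23), 29 → 52
combine D(33), 42 → 75
combine 52, 75 → 127
combine E(81), 127 → 208
Each symbol's bit-cost is frequency × depth; summing gives 533 bits (equivalently 29 + 42 + 52 + 75 + 127 + 208).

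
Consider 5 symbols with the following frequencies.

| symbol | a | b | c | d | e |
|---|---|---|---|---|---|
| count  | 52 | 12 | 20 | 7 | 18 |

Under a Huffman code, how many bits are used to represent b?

4

Build the tree from the bottom:
combine d(7), b(12) → 19
combine e(18), 19 → 37
combine c(20), 37 → 57
combine a(52), 57 → 109
b's leaf is at depth 4, giving a 4-bit codeword.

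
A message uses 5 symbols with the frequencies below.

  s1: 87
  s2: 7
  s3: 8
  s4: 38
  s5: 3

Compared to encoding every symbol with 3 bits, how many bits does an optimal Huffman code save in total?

Fixed-length: 3 bits × 143 symbols = 429 bits.
Huffman merges:
merge s5(3) and s2(7): 10
merge s3(8) and 10: 18
merge 18 and s4(38): 56
merge 56 and s1(87): 143
Huffman total = 10 + 18 + 56 + 143 = 227 bits.
Saving = 429 − 227 = 202 bits.

202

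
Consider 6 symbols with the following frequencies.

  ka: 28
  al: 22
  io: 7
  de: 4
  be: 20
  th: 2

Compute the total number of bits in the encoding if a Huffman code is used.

185

Greedily combine the two least-frequent nodes:
merge th(2) and de(4): 6
merge 6 and io(7): 13
merge 13 and be(20): 33
merge al(22) and ka(28): 50
merge 33 and 50: 83
The encoded length is the sum of every internal node's weight: 6 + 13 + 33 + 50 + 83 = 185 bits.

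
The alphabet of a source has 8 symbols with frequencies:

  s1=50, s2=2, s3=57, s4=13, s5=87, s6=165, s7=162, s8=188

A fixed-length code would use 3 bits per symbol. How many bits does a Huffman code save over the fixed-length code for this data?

313

Fixed-length: 3 bits × 724 symbols = 2172 bits.
Huffman merges:
merge s2(2) and s4(13): 15
merge 15 and s1(50): 65
merge s3(57) and 65: 122
merge s5(87) and 122: 209
merge s7(162) and s6(165): 327
merge s8(188) and 209: 397
merge 327 and 397: 724
Huffman total = 15 + 65 + 122 + 209 + 327 + 397 + 724 = 1859 bits.
Saving = 2172 − 1859 = 313 bits.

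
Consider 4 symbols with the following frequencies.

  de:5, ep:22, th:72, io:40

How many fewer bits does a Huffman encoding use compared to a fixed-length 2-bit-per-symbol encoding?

45

Fixed-length: 2 bits × 139 symbols = 278 bits.
Huffman merges:
combine de(5), ep(22) → 27
combine 27, io(40) → 67
combine 67, th(72) → 139
Huffman total = 27 + 67 + 139 = 233 bits.
Saving = 278 − 233 = 45 bits.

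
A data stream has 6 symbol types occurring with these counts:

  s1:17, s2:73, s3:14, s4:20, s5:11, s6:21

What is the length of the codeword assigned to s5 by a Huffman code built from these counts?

Build the tree from the bottom:
combine s5(11), s3(14) → 25
combine s1(17), s4(20) → 37
combine s6(21), 25 → 46
combine 37, 46 → 83
combine s2(73), 83 → 156
s5 sits 4 levels below the root, so its codeword is 4 bits.

4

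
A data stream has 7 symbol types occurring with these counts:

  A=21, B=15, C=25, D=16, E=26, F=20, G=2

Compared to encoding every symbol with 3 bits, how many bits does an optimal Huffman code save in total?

Fixed-length: 3 bits × 125 symbols = 375 bits.
Huffman merges:
combine G(2), B(15) → 17
combine D(16), 17 → 33
combine F(20), A(21) → 41
combine C(25), E(26) → 51
combine 33, 41 → 74
combine 51, 74 → 125
Huffman total = 17 + 33 + 41 + 51 + 74 + 125 = 341 bits.
Saving = 375 − 341 = 34 bits.

34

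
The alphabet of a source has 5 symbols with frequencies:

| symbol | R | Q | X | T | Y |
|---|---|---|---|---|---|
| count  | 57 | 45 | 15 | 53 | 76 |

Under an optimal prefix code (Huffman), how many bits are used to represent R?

Build the tree from the bottom:
merge X(15) and Q(45): 60
merge T(53) and R(57): 110
merge 60 and Y(76): 136
merge 110 and 136: 246
R sits 2 levels below the root, so its codeword is 2 bits.

2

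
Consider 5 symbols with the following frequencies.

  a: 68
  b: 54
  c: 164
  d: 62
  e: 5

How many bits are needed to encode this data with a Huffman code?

Merge the two smallest weights repeatedly:
combine e(5), b(54) → 59
combine 59, d(62) → 121
combine a(68), 121 → 189
combine c(164), 189 → 353
Each symbol's bit-cost is frequency × depth; summing gives 722 bits (equivalently 59 + 121 + 189 + 353).

722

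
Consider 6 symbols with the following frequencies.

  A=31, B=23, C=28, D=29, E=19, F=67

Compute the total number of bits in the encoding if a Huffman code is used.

Merge the two smallest weights repeatedly:
E(19) + B(23) → 42
C(28) + D(29) → 57
A(31) + 42 → 73
57 + F(67) → 124
73 + 124 → 197
Total encoded bits = sum of merged weights = 42 + 57 + 73 + 124 + 197 = 493.

493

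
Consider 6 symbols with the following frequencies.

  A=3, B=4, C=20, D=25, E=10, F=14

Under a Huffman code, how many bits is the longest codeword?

Merge the two lowest-weight nodes at each step:
combine A(3), B(4) → 7
combine 7, E(10) → 17
combine F(14), 17 → 31
combine C(20), D(25) → 45
combine 31, 45 → 76
Maximum depth reached is 4.

4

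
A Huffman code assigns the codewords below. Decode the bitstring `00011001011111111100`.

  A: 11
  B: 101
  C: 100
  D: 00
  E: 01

Read left to right; each codeword is recognised as soon as it completes (prefix code):
  00→D | 01→E | 100→C | 101→B | 11→A | 11→A | 11→A | 11→A | 00→D
Decoded message: DECBAAAAD

DECBAAAAD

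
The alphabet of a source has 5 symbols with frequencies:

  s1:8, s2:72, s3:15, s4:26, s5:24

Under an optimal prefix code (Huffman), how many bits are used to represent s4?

2

Huffman merges, smallest pair first:
merge s1(8) and s3(15): 23
merge 23 and s5(24): 47
merge s4(26) and 47: 73
merge s2(72) and 73: 145
s4's leaf is at depth 2, giving a 2-bit codeword.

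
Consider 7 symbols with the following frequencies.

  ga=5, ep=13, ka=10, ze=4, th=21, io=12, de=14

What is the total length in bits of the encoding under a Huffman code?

211

Greedily combine the two least-frequent nodes:
ze(4) + ga(5) → 9
9 + ka(10) → 19
io(12) + ep(13) → 25
de(14) + 19 → 33
th(21) + 25 → 46
33 + 46 → 79
The encoded length is the sum of every internal node's weight: 9 + 19 + 25 + 33 + 46 + 79 = 211 bits.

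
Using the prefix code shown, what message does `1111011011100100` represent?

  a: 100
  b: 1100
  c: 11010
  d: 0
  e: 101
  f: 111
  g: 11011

feeba

Read left to right; each codeword is recognised as soon as it completes (prefix code):
  111→f | 101→e | 101→e | 1100→b | 100→a
Decoded message: feeba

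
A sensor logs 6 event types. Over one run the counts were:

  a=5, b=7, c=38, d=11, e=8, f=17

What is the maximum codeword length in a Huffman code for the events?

Merge the two lowest-weight nodes at each step:
a(5) + b(7) → 12
e(8) + d(11) → 19
12 + f(17) → 29
19 + 29 → 48
c(38) + 48 → 86
The first pair merged (a, b) ends up deepest, at depth 4.

4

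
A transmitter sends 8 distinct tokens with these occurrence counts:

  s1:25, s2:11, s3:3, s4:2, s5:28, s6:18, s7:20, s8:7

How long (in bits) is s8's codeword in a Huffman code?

4

Build the tree from the bottom:
s4(2) + s3(3) → 5
5 + s8(7) → 12
s2(11) + 12 → 23
s6(18) + s7(20) → 38
23 + s1(25) → 48
s5(28) + 38 → 66
48 + 66 → 114
The subtree containing s8 is merged 4 times, so code length = 4.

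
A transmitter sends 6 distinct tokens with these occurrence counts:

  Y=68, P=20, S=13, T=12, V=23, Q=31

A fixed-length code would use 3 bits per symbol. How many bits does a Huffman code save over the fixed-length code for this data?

Fixed-length: 3 bits × 167 symbols = 501 bits.
Huffman merges:
T(12) + S(13) → 25
P(20) + V(23) → 43
25 + Q(31) → 56
43 + 56 → 99
Y(68) + 99 → 167
Huffman total = 25 + 43 + 56 + 99 + 167 = 390 bits.
Saving = 501 − 390 = 111 bits.

111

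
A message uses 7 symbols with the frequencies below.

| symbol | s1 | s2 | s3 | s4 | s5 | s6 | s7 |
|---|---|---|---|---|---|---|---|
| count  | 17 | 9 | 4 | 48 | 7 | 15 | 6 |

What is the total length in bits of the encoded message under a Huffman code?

Greedily combine the two least-frequent nodes:
combine s3(4), s7(6) → 10
combine s5(7), s2(9) → 16
combine 10, s6(15) → 25
combine 16, s1(17) → 33
combine 25, 33 → 58
combine s4(48), 58 → 106
Each symbol's bit-cost is frequency × depth; summing gives 248 bits (equivalently 10 + 16 + 25 + 33 + 58 + 106).

248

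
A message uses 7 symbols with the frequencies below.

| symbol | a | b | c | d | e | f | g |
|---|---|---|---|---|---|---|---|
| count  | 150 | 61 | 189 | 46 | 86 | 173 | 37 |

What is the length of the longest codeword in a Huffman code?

5

Merge the two lowest-weight nodes at each step:
merge g(37) and d(46): 83
merge b(61) and 83: 144
merge e(86) and 144: 230
merge a(150) and f(173): 323
merge c(189) and 230: 419
merge 323 and 419: 742
The first pair merged (g, d) ends up deepest, at depth 5.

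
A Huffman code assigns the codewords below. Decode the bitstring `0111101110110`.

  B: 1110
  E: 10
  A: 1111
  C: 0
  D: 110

CACBD

Read left to right; each codeword is recognised as soon as it completes (prefix code):
  0→C | 1111→A | 0→C | 1110→B | 110→D
Decoded message: CACBD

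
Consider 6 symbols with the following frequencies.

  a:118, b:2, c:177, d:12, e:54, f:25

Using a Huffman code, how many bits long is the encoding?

Build the Huffman tree bottom-up:
merge b(2) and d(12): 14
merge 14 and f(25): 39
merge 39 and e(54): 93
merge 93 and a(118): 211
merge c(177) and 211: 388
Each symbol's bit-cost is frequency × depth; summing gives 745 bits (equivalently 14 + 39 + 93 + 211 + 388).

745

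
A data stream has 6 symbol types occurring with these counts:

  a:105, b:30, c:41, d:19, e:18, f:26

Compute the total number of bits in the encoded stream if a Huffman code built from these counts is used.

Merge the two smallest weights repeatedly:
merge e(18) and d(19): 37
merge f(26) and b(30): 56
merge 37 and c(41): 78
merge 56 and 78: 134
merge a(105) and 134: 239
Total encoded bits = sum of merged weights = 37 + 56 + 78 + 134 + 239 = 544.

544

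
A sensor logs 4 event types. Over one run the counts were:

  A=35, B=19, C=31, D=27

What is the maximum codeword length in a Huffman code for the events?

Merge the two lowest-weight nodes at each step:
B(19) + D(27) → 46
C(31) + A(35) → 66
46 + 66 → 112
The rarest symbols sit at the bottom; the longest codeword is 2 bits.

2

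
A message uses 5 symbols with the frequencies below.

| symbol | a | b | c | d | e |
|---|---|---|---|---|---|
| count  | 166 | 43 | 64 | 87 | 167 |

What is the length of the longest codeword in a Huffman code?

3

Merge the two lowest-weight nodes at each step:
combine b(43), c(64) → 107
combine d(87), 107 → 194
combine a(166), e(167) → 333
combine 194, 333 → 527
Maximum depth reached is 3.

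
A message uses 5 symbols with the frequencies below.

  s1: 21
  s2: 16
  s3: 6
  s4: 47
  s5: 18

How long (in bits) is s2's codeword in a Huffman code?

Huffman merges, smallest pair first:
s3(6) + s2(16) → 22
s5(18) + s1(21) → 39
22 + 39 → 61
s4(47) + 61 → 108
s2's leaf is at depth 3, giving a 3-bit codeword.

3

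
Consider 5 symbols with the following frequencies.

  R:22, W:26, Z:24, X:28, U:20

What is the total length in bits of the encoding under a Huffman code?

282

Build the Huffman tree bottom-up:
U(20) + R(22) → 42
Z(24) + W(26) → 50
X(28) + 42 → 70
50 + 70 → 120
The encoded length is the sum of every internal node's weight: 42 + 50 + 70 + 120 = 282 bits.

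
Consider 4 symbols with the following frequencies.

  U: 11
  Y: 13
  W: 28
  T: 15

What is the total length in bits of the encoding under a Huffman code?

130

Greedily combine the two least-frequent nodes:
U(11) + Y(13) → 24
T(15) + 24 → 39
W(28) + 39 → 67
The encoded length is the sum of every internal node's weight: 24 + 39 + 67 = 130 bits.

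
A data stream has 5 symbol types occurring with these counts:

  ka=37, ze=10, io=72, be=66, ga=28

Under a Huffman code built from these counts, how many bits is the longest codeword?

3

Merge the two lowest-weight nodes at each step:
merge ze(10) and ga(28): 38
merge ka(37) and 38: 75
merge be(66) and io(72): 138
merge 75 and 138: 213
Maximum depth reached is 3.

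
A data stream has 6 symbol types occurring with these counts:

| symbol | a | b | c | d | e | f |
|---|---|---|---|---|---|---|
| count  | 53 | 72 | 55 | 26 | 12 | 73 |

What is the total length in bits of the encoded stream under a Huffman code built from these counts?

711

Greedily combine the two least-frequent nodes:
combine e(12), d(26) → 38
combine 38, a(53) → 91
combine c(55), b(72) → 127
combine f(73), 91 → 164
combine 127, 164 → 291
The encoded length is the sum of every internal node's weight: 38 + 91 + 127 + 164 + 291 = 711 bits.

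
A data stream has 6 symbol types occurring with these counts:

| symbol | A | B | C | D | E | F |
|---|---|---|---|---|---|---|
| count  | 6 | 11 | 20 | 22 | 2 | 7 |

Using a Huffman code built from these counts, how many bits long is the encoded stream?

Build the Huffman tree bottom-up:
merge E(2) and A(6): 8
merge F(7) and 8: 15
merge B(11) and 15: 26
merge C(20) and D(22): 42
merge 26 and 42: 68
The encoded length is the sum of every internal node's weight: 8 + 15 + 26 + 42 + 68 = 159 bits.

159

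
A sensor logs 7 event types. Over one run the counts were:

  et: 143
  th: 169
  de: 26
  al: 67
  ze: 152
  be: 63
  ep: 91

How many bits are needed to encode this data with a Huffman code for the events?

Merge the two smallest weights repeatedly:
de(26) + be(63) → 89
al(67) + 89 → 156
ep(91) + et(143) → 234
ze(152) + 156 → 308
th(169) + 234 → 403
308 + 403 → 711
The encoded length is the sum of every internal node's weight: 89 + 156 + 234 + 308 + 403 + 711 = 1901 bits.

1901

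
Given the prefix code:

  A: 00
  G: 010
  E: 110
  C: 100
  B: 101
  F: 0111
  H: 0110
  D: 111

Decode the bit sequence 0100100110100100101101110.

Read left to right; each codeword is recognised as soon as it completes (prefix code):
  010→G | 010→G | 0110→H | 100→C | 100→C | 101→B | 101→B | 110→E
Decoded message: GGHCCBBE

GGHCCBBE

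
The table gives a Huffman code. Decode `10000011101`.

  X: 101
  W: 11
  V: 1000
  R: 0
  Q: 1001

Read left to right; each codeword is recognised as soon as it completes (prefix code):
  1000→V | 0→R | 0→R | 11→W | 101→X
Decoded message: VRRWX

VRRWX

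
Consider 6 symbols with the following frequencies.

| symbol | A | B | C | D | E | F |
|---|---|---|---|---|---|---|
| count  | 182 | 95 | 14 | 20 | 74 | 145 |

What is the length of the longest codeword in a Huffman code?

4

Merge the two lowest-weight nodes at each step:
combine C(14), D(20) → 34
combine 34, E(74) → 108
combine B(95), 108 → 203
combine F(145), A(182) → 327
combine 203, 327 → 530
The rarest symbols sit at the bottom; the longest codeword is 4 bits.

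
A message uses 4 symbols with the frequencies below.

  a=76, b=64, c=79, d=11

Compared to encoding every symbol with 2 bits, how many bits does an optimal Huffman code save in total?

Fixed-length: 2 bits × 230 symbols = 460 bits.
Huffman merges:
d(11) + b(64) → 75
75 + a(76) → 151
c(79) + 151 → 230
Huffman total = 75 + 151 + 230 = 456 bits.
Saving = 460 − 456 = 4 bits.

4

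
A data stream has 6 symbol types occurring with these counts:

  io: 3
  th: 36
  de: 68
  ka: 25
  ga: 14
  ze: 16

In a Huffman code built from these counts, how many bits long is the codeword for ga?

Build the tree from the bottom:
combine io(3), ga(14) → 17
combine ze(16), 17 → 33
combine ka(25), 33 → 58
combine th(36), 58 → 94
combine de(68), 94 → 162
ga's leaf is at depth 5, giving a 5-bit codeword.

5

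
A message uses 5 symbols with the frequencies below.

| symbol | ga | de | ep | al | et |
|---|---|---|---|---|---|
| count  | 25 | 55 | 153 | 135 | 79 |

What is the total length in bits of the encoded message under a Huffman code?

Build the Huffman tree bottom-up:
combine ga(25), de(55) → 80
combine et(79), 80 → 159
combine al(135), ep(153) → 288
combine 159, 288 → 447
Each symbol's bit-cost is frequency × depth; summing gives 974 bits (equivalently 80 + 159 + 288 + 447).

974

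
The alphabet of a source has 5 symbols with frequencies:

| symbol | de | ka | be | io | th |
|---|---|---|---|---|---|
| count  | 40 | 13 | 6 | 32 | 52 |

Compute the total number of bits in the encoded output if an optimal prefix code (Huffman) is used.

304

Greedily combine the two least-frequent nodes:
be(6) + ka(13) → 19
19 + io(32) → 51
de(40) + 51 → 91
th(52) + 91 → 143
Each symbol's bit-cost is frequency × depth; summing gives 304 bits (equivalently 19 + 51 + 91 + 143).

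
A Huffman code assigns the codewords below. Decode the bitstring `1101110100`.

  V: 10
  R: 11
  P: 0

Read left to right; each codeword is recognised as soon as it completes (prefix code):
  11→R | 0→P | 11→R | 10→V | 10→V | 0→P
Decoded message: RPRVVP

RPRVVP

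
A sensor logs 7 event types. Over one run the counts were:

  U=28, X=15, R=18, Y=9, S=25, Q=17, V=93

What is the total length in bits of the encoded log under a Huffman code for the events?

Merge the two smallest weights repeatedly:
Y(9) + X(15) → 24
Q(17) + R(18) → 35
24 + S(25) → 49
U(28) + 35 → 63
49 + 63 → 112
V(93) + 112 → 205
Total encoded bits = sum of merged weights = 24 + 35 + 49 + 63 + 112 + 205 = 488.

488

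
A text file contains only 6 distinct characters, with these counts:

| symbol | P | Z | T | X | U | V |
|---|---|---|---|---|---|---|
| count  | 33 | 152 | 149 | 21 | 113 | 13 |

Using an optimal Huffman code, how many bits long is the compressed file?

Merge the two smallest weights repeatedly:
V(13) + X(21) → 34
P(33) + 34 → 67
67 + U(113) → 180
T(149) + Z(152) → 301
180 + 301 → 481
Total encoded bits = sum of merged weights = 34 + 67 + 180 + 301 + 481 = 1063.

1063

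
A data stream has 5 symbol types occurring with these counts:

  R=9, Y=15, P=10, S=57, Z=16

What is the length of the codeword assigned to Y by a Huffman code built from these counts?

Build the tree from the bottom:
merge R(9) and P(10): 19
merge Y(15) and Z(16): 31
merge 19 and 31: 50
merge 50 and S(57): 107
Y's leaf is at depth 3, giving a 3-bit codeword.

3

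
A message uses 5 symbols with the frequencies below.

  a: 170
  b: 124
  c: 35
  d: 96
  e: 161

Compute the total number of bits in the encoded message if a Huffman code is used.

1303

Greedily combine the two least-frequent nodes:
c(35) + d(96) → 131
b(124) + 131 → 255
e(161) + a(170) → 331
255 + 331 → 586
The encoded length is the sum of every internal node's weight: 131 + 255 + 331 + 586 = 1303 bits.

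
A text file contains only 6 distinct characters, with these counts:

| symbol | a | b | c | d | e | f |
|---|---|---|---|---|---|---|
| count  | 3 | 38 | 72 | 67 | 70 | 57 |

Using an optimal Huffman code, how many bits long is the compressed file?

Build the Huffman tree bottom-up:
merge a(3) and b(38): 41
merge 41 and f(57): 98
merge d(67) and e(70): 137
merge c(72) and 98: 170
merge 137 and 170: 307
Each symbol's bit-cost is frequency × depth; summing gives 753 bits (equivalently 41 + 98 + 137 + 170 + 307).

753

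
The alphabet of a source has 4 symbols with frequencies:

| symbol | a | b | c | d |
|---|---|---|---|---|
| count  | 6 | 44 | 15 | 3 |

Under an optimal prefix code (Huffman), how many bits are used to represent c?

Build the tree from the bottom:
combine d(3), a(6) → 9
combine 9, c(15) → 24
combine 24, b(44) → 68
c sits 2 levels below the root, so its codeword is 2 bits.

2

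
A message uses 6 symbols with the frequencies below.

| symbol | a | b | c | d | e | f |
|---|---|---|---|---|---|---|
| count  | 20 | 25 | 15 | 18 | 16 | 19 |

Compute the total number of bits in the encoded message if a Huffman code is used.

294

Merge the two smallest weights repeatedly:
c(15) + e(16) → 31
d(18) + f(19) → 37
a(20) + b(25) → 45
31 + 37 → 68
45 + 68 → 113
Total encoded bits = sum of merged weights = 31 + 37 + 45 + 68 + 113 = 294.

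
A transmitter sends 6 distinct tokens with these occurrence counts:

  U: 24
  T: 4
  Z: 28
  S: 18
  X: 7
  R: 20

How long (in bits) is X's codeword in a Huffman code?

4

Build the tree from the bottom:
T(4) + X(7) → 11
11 + S(18) → 29
R(20) + U(24) → 44
Z(28) + 29 → 57
44 + 57 → 101
X sits 4 levels below the root, so its codeword is 4 bits.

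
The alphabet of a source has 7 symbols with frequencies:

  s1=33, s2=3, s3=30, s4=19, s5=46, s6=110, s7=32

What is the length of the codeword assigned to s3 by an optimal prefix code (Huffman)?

4

Repeatedly merge the two smallest:
merge s2(3) and s4(19): 22
merge 22 and s3(30): 52
merge s7(32) and s1(33): 65
merge s5(46) and 52: 98
merge 65 and 98: 163
merge s6(110) and 163: 273
s3 sits 4 levels below the root, so its codeword is 4 bits.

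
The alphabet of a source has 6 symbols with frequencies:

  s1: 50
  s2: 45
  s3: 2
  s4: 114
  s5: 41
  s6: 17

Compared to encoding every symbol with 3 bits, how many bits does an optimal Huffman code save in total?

Fixed-length: 3 bits × 269 symbols = 807 bits.
Huffman merges:
combine s3(2), s6(17) → 19
combine 19, s5(41) → 60
combine s2(45), s1(50) → 95
combine 60, 95 → 155
combine s4(114), 155 → 269
Huffman total = 19 + 60 + 95 + 155 + 269 = 598 bits.
Saving = 807 − 598 = 209 bits.

209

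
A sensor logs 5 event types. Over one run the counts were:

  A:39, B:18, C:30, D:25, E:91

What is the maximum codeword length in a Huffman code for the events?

Merge the two lowest-weight nodes at each step:
merge B(18) and D(25): 43
merge C(30) and A(39): 69
merge 43 and 69: 112
merge E(91) and 112: 203
The rarest symbols sit at the bottom; the longest codeword is 3 bits.

3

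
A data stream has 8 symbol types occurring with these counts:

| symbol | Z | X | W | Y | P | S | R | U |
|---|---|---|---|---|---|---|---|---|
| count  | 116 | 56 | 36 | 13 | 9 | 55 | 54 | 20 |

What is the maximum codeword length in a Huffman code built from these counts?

5

Merge the two lowest-weight nodes at each step:
combine P(9), Y(13) → 22
combine U(20), 22 → 42
combine W(36), 42 → 78
combine R(54), S(55) → 109
combine X(56), 78 → 134
combine 109, Z(116) → 225
combine 134, 225 → 359
The first pair merged (P, Y) ends up deepest, at depth 5.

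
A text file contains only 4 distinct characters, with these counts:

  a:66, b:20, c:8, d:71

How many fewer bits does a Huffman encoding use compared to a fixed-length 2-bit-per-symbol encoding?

43

Fixed-length: 2 bits × 165 symbols = 330 bits.
Huffman merges:
combine c(8), b(20) → 28
combine 28, a(66) → 94
combine d(71), 94 → 165
Huffman total = 28 + 94 + 165 = 287 bits.
Saving = 330 − 287 = 43 bits.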